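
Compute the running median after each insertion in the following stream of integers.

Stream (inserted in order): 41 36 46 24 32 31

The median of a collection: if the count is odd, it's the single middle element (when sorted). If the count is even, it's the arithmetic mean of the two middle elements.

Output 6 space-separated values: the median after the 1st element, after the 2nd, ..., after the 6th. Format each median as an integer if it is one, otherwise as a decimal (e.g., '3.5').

Answer: 41 38.5 41 38.5 36 34

Derivation:
Step 1: insert 41 -> lo=[41] (size 1, max 41) hi=[] (size 0) -> median=41
Step 2: insert 36 -> lo=[36] (size 1, max 36) hi=[41] (size 1, min 41) -> median=38.5
Step 3: insert 46 -> lo=[36, 41] (size 2, max 41) hi=[46] (size 1, min 46) -> median=41
Step 4: insert 24 -> lo=[24, 36] (size 2, max 36) hi=[41, 46] (size 2, min 41) -> median=38.5
Step 5: insert 32 -> lo=[24, 32, 36] (size 3, max 36) hi=[41, 46] (size 2, min 41) -> median=36
Step 6: insert 31 -> lo=[24, 31, 32] (size 3, max 32) hi=[36, 41, 46] (size 3, min 36) -> median=34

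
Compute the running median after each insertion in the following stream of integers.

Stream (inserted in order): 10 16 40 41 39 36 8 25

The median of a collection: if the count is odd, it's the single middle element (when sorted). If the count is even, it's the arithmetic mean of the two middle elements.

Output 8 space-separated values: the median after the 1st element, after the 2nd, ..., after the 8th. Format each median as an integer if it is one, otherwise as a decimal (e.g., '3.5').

Answer: 10 13 16 28 39 37.5 36 30.5

Derivation:
Step 1: insert 10 -> lo=[10] (size 1, max 10) hi=[] (size 0) -> median=10
Step 2: insert 16 -> lo=[10] (size 1, max 10) hi=[16] (size 1, min 16) -> median=13
Step 3: insert 40 -> lo=[10, 16] (size 2, max 16) hi=[40] (size 1, min 40) -> median=16
Step 4: insert 41 -> lo=[10, 16] (size 2, max 16) hi=[40, 41] (size 2, min 40) -> median=28
Step 5: insert 39 -> lo=[10, 16, 39] (size 3, max 39) hi=[40, 41] (size 2, min 40) -> median=39
Step 6: insert 36 -> lo=[10, 16, 36] (size 3, max 36) hi=[39, 40, 41] (size 3, min 39) -> median=37.5
Step 7: insert 8 -> lo=[8, 10, 16, 36] (size 4, max 36) hi=[39, 40, 41] (size 3, min 39) -> median=36
Step 8: insert 25 -> lo=[8, 10, 16, 25] (size 4, max 25) hi=[36, 39, 40, 41] (size 4, min 36) -> median=30.5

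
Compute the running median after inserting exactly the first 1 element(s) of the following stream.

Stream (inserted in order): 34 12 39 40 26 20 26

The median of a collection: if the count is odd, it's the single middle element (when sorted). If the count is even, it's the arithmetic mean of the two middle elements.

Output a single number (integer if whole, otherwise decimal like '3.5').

Step 1: insert 34 -> lo=[34] (size 1, max 34) hi=[] (size 0) -> median=34

Answer: 34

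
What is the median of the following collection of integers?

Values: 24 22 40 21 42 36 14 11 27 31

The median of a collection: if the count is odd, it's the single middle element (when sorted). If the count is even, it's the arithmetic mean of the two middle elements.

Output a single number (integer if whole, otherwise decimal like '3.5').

Answer: 25.5

Derivation:
Step 1: insert 24 -> lo=[24] (size 1, max 24) hi=[] (size 0) -> median=24
Step 2: insert 22 -> lo=[22] (size 1, max 22) hi=[24] (size 1, min 24) -> median=23
Step 3: insert 40 -> lo=[22, 24] (size 2, max 24) hi=[40] (size 1, min 40) -> median=24
Step 4: insert 21 -> lo=[21, 22] (size 2, max 22) hi=[24, 40] (size 2, min 24) -> median=23
Step 5: insert 42 -> lo=[21, 22, 24] (size 3, max 24) hi=[40, 42] (size 2, min 40) -> median=24
Step 6: insert 36 -> lo=[21, 22, 24] (size 3, max 24) hi=[36, 40, 42] (size 3, min 36) -> median=30
Step 7: insert 14 -> lo=[14, 21, 22, 24] (size 4, max 24) hi=[36, 40, 42] (size 3, min 36) -> median=24
Step 8: insert 11 -> lo=[11, 14, 21, 22] (size 4, max 22) hi=[24, 36, 40, 42] (size 4, min 24) -> median=23
Step 9: insert 27 -> lo=[11, 14, 21, 22, 24] (size 5, max 24) hi=[27, 36, 40, 42] (size 4, min 27) -> median=24
Step 10: insert 31 -> lo=[11, 14, 21, 22, 24] (size 5, max 24) hi=[27, 31, 36, 40, 42] (size 5, min 27) -> median=25.5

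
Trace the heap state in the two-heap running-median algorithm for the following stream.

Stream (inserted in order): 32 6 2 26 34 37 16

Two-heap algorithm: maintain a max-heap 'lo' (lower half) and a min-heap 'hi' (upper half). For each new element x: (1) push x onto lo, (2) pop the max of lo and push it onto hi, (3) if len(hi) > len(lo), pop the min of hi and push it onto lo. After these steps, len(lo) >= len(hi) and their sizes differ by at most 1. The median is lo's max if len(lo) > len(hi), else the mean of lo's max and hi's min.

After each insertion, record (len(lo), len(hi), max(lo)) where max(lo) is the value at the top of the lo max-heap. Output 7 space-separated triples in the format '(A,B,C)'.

Answer: (1,0,32) (1,1,6) (2,1,6) (2,2,6) (3,2,26) (3,3,26) (4,3,26)

Derivation:
Step 1: insert 32 -> lo=[32] hi=[] -> (len(lo)=1, len(hi)=0, max(lo)=32)
Step 2: insert 6 -> lo=[6] hi=[32] -> (len(lo)=1, len(hi)=1, max(lo)=6)
Step 3: insert 2 -> lo=[2, 6] hi=[32] -> (len(lo)=2, len(hi)=1, max(lo)=6)
Step 4: insert 26 -> lo=[2, 6] hi=[26, 32] -> (len(lo)=2, len(hi)=2, max(lo)=6)
Step 5: insert 34 -> lo=[2, 6, 26] hi=[32, 34] -> (len(lo)=3, len(hi)=2, max(lo)=26)
Step 6: insert 37 -> lo=[2, 6, 26] hi=[32, 34, 37] -> (len(lo)=3, len(hi)=3, max(lo)=26)
Step 7: insert 16 -> lo=[2, 6, 16, 26] hi=[32, 34, 37] -> (len(lo)=4, len(hi)=3, max(lo)=26)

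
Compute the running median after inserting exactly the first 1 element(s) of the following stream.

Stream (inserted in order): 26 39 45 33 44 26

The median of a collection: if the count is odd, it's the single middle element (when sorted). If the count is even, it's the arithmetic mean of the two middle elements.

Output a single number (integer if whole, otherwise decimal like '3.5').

Answer: 26

Derivation:
Step 1: insert 26 -> lo=[26] (size 1, max 26) hi=[] (size 0) -> median=26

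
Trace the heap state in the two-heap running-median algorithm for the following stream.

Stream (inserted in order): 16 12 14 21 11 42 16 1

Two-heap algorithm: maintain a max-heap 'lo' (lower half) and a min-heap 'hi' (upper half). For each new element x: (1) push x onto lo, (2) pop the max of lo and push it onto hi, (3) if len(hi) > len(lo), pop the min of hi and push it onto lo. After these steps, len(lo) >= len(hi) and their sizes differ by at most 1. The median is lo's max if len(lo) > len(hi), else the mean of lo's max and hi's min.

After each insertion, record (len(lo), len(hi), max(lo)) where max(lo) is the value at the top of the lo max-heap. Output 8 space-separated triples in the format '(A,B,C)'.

Answer: (1,0,16) (1,1,12) (2,1,14) (2,2,14) (3,2,14) (3,3,14) (4,3,16) (4,4,14)

Derivation:
Step 1: insert 16 -> lo=[16] hi=[] -> (len(lo)=1, len(hi)=0, max(lo)=16)
Step 2: insert 12 -> lo=[12] hi=[16] -> (len(lo)=1, len(hi)=1, max(lo)=12)
Step 3: insert 14 -> lo=[12, 14] hi=[16] -> (len(lo)=2, len(hi)=1, max(lo)=14)
Step 4: insert 21 -> lo=[12, 14] hi=[16, 21] -> (len(lo)=2, len(hi)=2, max(lo)=14)
Step 5: insert 11 -> lo=[11, 12, 14] hi=[16, 21] -> (len(lo)=3, len(hi)=2, max(lo)=14)
Step 6: insert 42 -> lo=[11, 12, 14] hi=[16, 21, 42] -> (len(lo)=3, len(hi)=3, max(lo)=14)
Step 7: insert 16 -> lo=[11, 12, 14, 16] hi=[16, 21, 42] -> (len(lo)=4, len(hi)=3, max(lo)=16)
Step 8: insert 1 -> lo=[1, 11, 12, 14] hi=[16, 16, 21, 42] -> (len(lo)=4, len(hi)=4, max(lo)=14)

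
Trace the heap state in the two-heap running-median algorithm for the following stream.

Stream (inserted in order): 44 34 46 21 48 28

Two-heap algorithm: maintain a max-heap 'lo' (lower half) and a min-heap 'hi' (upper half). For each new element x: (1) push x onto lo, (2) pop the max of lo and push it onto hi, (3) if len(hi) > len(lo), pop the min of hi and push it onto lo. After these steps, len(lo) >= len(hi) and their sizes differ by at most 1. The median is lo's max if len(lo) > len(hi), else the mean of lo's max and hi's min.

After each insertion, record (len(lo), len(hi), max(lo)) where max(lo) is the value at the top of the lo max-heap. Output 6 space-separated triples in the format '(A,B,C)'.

Answer: (1,0,44) (1,1,34) (2,1,44) (2,2,34) (3,2,44) (3,3,34)

Derivation:
Step 1: insert 44 -> lo=[44] hi=[] -> (len(lo)=1, len(hi)=0, max(lo)=44)
Step 2: insert 34 -> lo=[34] hi=[44] -> (len(lo)=1, len(hi)=1, max(lo)=34)
Step 3: insert 46 -> lo=[34, 44] hi=[46] -> (len(lo)=2, len(hi)=1, max(lo)=44)
Step 4: insert 21 -> lo=[21, 34] hi=[44, 46] -> (len(lo)=2, len(hi)=2, max(lo)=34)
Step 5: insert 48 -> lo=[21, 34, 44] hi=[46, 48] -> (len(lo)=3, len(hi)=2, max(lo)=44)
Step 6: insert 28 -> lo=[21, 28, 34] hi=[44, 46, 48] -> (len(lo)=3, len(hi)=3, max(lo)=34)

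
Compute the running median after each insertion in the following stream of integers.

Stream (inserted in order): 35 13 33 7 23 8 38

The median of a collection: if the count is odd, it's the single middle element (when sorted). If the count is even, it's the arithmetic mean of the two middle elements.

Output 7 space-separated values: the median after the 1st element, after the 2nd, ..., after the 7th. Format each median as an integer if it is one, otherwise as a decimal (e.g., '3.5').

Answer: 35 24 33 23 23 18 23

Derivation:
Step 1: insert 35 -> lo=[35] (size 1, max 35) hi=[] (size 0) -> median=35
Step 2: insert 13 -> lo=[13] (size 1, max 13) hi=[35] (size 1, min 35) -> median=24
Step 3: insert 33 -> lo=[13, 33] (size 2, max 33) hi=[35] (size 1, min 35) -> median=33
Step 4: insert 7 -> lo=[7, 13] (size 2, max 13) hi=[33, 35] (size 2, min 33) -> median=23
Step 5: insert 23 -> lo=[7, 13, 23] (size 3, max 23) hi=[33, 35] (size 2, min 33) -> median=23
Step 6: insert 8 -> lo=[7, 8, 13] (size 3, max 13) hi=[23, 33, 35] (size 3, min 23) -> median=18
Step 7: insert 38 -> lo=[7, 8, 13, 23] (size 4, max 23) hi=[33, 35, 38] (size 3, min 33) -> median=23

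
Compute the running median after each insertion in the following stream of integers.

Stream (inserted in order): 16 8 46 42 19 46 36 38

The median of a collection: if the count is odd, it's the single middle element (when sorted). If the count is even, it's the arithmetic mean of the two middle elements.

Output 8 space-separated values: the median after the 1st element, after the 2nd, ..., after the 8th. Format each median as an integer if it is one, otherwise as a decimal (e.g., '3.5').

Step 1: insert 16 -> lo=[16] (size 1, max 16) hi=[] (size 0) -> median=16
Step 2: insert 8 -> lo=[8] (size 1, max 8) hi=[16] (size 1, min 16) -> median=12
Step 3: insert 46 -> lo=[8, 16] (size 2, max 16) hi=[46] (size 1, min 46) -> median=16
Step 4: insert 42 -> lo=[8, 16] (size 2, max 16) hi=[42, 46] (size 2, min 42) -> median=29
Step 5: insert 19 -> lo=[8, 16, 19] (size 3, max 19) hi=[42, 46] (size 2, min 42) -> median=19
Step 6: insert 46 -> lo=[8, 16, 19] (size 3, max 19) hi=[42, 46, 46] (size 3, min 42) -> median=30.5
Step 7: insert 36 -> lo=[8, 16, 19, 36] (size 4, max 36) hi=[42, 46, 46] (size 3, min 42) -> median=36
Step 8: insert 38 -> lo=[8, 16, 19, 36] (size 4, max 36) hi=[38, 42, 46, 46] (size 4, min 38) -> median=37

Answer: 16 12 16 29 19 30.5 36 37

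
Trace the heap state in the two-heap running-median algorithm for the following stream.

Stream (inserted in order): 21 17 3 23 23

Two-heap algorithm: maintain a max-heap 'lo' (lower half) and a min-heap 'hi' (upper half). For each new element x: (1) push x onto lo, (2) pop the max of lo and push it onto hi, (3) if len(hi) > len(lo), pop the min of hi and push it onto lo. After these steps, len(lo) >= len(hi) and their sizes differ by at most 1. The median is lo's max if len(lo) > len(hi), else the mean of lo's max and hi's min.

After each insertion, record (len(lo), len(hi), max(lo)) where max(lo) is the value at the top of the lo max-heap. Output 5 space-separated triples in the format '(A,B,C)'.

Answer: (1,0,21) (1,1,17) (2,1,17) (2,2,17) (3,2,21)

Derivation:
Step 1: insert 21 -> lo=[21] hi=[] -> (len(lo)=1, len(hi)=0, max(lo)=21)
Step 2: insert 17 -> lo=[17] hi=[21] -> (len(lo)=1, len(hi)=1, max(lo)=17)
Step 3: insert 3 -> lo=[3, 17] hi=[21] -> (len(lo)=2, len(hi)=1, max(lo)=17)
Step 4: insert 23 -> lo=[3, 17] hi=[21, 23] -> (len(lo)=2, len(hi)=2, max(lo)=17)
Step 5: insert 23 -> lo=[3, 17, 21] hi=[23, 23] -> (len(lo)=3, len(hi)=2, max(lo)=21)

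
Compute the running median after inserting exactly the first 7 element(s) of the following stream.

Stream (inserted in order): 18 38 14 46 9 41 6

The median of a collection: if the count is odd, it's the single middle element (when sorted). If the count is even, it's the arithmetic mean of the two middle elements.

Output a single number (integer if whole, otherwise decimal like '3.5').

Step 1: insert 18 -> lo=[18] (size 1, max 18) hi=[] (size 0) -> median=18
Step 2: insert 38 -> lo=[18] (size 1, max 18) hi=[38] (size 1, min 38) -> median=28
Step 3: insert 14 -> lo=[14, 18] (size 2, max 18) hi=[38] (size 1, min 38) -> median=18
Step 4: insert 46 -> lo=[14, 18] (size 2, max 18) hi=[38, 46] (size 2, min 38) -> median=28
Step 5: insert 9 -> lo=[9, 14, 18] (size 3, max 18) hi=[38, 46] (size 2, min 38) -> median=18
Step 6: insert 41 -> lo=[9, 14, 18] (size 3, max 18) hi=[38, 41, 46] (size 3, min 38) -> median=28
Step 7: insert 6 -> lo=[6, 9, 14, 18] (size 4, max 18) hi=[38, 41, 46] (size 3, min 38) -> median=18

Answer: 18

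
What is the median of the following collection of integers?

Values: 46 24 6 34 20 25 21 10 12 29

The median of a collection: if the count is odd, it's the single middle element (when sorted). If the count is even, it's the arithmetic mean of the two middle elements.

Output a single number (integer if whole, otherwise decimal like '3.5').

Answer: 22.5

Derivation:
Step 1: insert 46 -> lo=[46] (size 1, max 46) hi=[] (size 0) -> median=46
Step 2: insert 24 -> lo=[24] (size 1, max 24) hi=[46] (size 1, min 46) -> median=35
Step 3: insert 6 -> lo=[6, 24] (size 2, max 24) hi=[46] (size 1, min 46) -> median=24
Step 4: insert 34 -> lo=[6, 24] (size 2, max 24) hi=[34, 46] (size 2, min 34) -> median=29
Step 5: insert 20 -> lo=[6, 20, 24] (size 3, max 24) hi=[34, 46] (size 2, min 34) -> median=24
Step 6: insert 25 -> lo=[6, 20, 24] (size 3, max 24) hi=[25, 34, 46] (size 3, min 25) -> median=24.5
Step 7: insert 21 -> lo=[6, 20, 21, 24] (size 4, max 24) hi=[25, 34, 46] (size 3, min 25) -> median=24
Step 8: insert 10 -> lo=[6, 10, 20, 21] (size 4, max 21) hi=[24, 25, 34, 46] (size 4, min 24) -> median=22.5
Step 9: insert 12 -> lo=[6, 10, 12, 20, 21] (size 5, max 21) hi=[24, 25, 34, 46] (size 4, min 24) -> median=21
Step 10: insert 29 -> lo=[6, 10, 12, 20, 21] (size 5, max 21) hi=[24, 25, 29, 34, 46] (size 5, min 24) -> median=22.5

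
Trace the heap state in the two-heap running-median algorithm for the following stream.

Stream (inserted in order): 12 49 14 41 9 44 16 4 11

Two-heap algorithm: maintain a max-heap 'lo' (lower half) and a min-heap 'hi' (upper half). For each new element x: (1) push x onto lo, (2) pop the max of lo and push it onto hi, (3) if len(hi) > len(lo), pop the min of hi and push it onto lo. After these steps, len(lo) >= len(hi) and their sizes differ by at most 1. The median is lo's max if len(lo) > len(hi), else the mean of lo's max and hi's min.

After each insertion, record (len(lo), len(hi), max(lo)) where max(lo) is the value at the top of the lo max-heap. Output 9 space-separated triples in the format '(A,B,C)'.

Answer: (1,0,12) (1,1,12) (2,1,14) (2,2,14) (3,2,14) (3,3,14) (4,3,16) (4,4,14) (5,4,14)

Derivation:
Step 1: insert 12 -> lo=[12] hi=[] -> (len(lo)=1, len(hi)=0, max(lo)=12)
Step 2: insert 49 -> lo=[12] hi=[49] -> (len(lo)=1, len(hi)=1, max(lo)=12)
Step 3: insert 14 -> lo=[12, 14] hi=[49] -> (len(lo)=2, len(hi)=1, max(lo)=14)
Step 4: insert 41 -> lo=[12, 14] hi=[41, 49] -> (len(lo)=2, len(hi)=2, max(lo)=14)
Step 5: insert 9 -> lo=[9, 12, 14] hi=[41, 49] -> (len(lo)=3, len(hi)=2, max(lo)=14)
Step 6: insert 44 -> lo=[9, 12, 14] hi=[41, 44, 49] -> (len(lo)=3, len(hi)=3, max(lo)=14)
Step 7: insert 16 -> lo=[9, 12, 14, 16] hi=[41, 44, 49] -> (len(lo)=4, len(hi)=3, max(lo)=16)
Step 8: insert 4 -> lo=[4, 9, 12, 14] hi=[16, 41, 44, 49] -> (len(lo)=4, len(hi)=4, max(lo)=14)
Step 9: insert 11 -> lo=[4, 9, 11, 12, 14] hi=[16, 41, 44, 49] -> (len(lo)=5, len(hi)=4, max(lo)=14)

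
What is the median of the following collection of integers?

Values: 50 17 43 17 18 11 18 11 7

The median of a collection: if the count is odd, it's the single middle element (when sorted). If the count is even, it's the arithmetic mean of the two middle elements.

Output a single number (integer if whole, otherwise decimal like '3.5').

Step 1: insert 50 -> lo=[50] (size 1, max 50) hi=[] (size 0) -> median=50
Step 2: insert 17 -> lo=[17] (size 1, max 17) hi=[50] (size 1, min 50) -> median=33.5
Step 3: insert 43 -> lo=[17, 43] (size 2, max 43) hi=[50] (size 1, min 50) -> median=43
Step 4: insert 17 -> lo=[17, 17] (size 2, max 17) hi=[43, 50] (size 2, min 43) -> median=30
Step 5: insert 18 -> lo=[17, 17, 18] (size 3, max 18) hi=[43, 50] (size 2, min 43) -> median=18
Step 6: insert 11 -> lo=[11, 17, 17] (size 3, max 17) hi=[18, 43, 50] (size 3, min 18) -> median=17.5
Step 7: insert 18 -> lo=[11, 17, 17, 18] (size 4, max 18) hi=[18, 43, 50] (size 3, min 18) -> median=18
Step 8: insert 11 -> lo=[11, 11, 17, 17] (size 4, max 17) hi=[18, 18, 43, 50] (size 4, min 18) -> median=17.5
Step 9: insert 7 -> lo=[7, 11, 11, 17, 17] (size 5, max 17) hi=[18, 18, 43, 50] (size 4, min 18) -> median=17

Answer: 17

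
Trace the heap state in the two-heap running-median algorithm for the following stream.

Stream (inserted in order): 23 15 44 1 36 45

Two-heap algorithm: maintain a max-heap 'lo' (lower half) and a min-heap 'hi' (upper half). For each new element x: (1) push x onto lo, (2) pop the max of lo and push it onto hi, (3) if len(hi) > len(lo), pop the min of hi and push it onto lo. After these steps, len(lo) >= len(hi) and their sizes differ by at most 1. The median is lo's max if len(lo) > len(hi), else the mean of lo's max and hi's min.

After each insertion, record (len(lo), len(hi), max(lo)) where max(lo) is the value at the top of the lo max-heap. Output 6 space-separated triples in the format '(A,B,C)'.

Answer: (1,0,23) (1,1,15) (2,1,23) (2,2,15) (3,2,23) (3,3,23)

Derivation:
Step 1: insert 23 -> lo=[23] hi=[] -> (len(lo)=1, len(hi)=0, max(lo)=23)
Step 2: insert 15 -> lo=[15] hi=[23] -> (len(lo)=1, len(hi)=1, max(lo)=15)
Step 3: insert 44 -> lo=[15, 23] hi=[44] -> (len(lo)=2, len(hi)=1, max(lo)=23)
Step 4: insert 1 -> lo=[1, 15] hi=[23, 44] -> (len(lo)=2, len(hi)=2, max(lo)=15)
Step 5: insert 36 -> lo=[1, 15, 23] hi=[36, 44] -> (len(lo)=3, len(hi)=2, max(lo)=23)
Step 6: insert 45 -> lo=[1, 15, 23] hi=[36, 44, 45] -> (len(lo)=3, len(hi)=3, max(lo)=23)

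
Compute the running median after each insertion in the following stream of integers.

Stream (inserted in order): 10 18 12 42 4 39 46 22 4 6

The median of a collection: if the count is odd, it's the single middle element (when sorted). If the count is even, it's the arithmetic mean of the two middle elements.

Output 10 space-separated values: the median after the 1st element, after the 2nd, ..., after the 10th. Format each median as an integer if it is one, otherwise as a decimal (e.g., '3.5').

Step 1: insert 10 -> lo=[10] (size 1, max 10) hi=[] (size 0) -> median=10
Step 2: insert 18 -> lo=[10] (size 1, max 10) hi=[18] (size 1, min 18) -> median=14
Step 3: insert 12 -> lo=[10, 12] (size 2, max 12) hi=[18] (size 1, min 18) -> median=12
Step 4: insert 42 -> lo=[10, 12] (size 2, max 12) hi=[18, 42] (size 2, min 18) -> median=15
Step 5: insert 4 -> lo=[4, 10, 12] (size 3, max 12) hi=[18, 42] (size 2, min 18) -> median=12
Step 6: insert 39 -> lo=[4, 10, 12] (size 3, max 12) hi=[18, 39, 42] (size 3, min 18) -> median=15
Step 7: insert 46 -> lo=[4, 10, 12, 18] (size 4, max 18) hi=[39, 42, 46] (size 3, min 39) -> median=18
Step 8: insert 22 -> lo=[4, 10, 12, 18] (size 4, max 18) hi=[22, 39, 42, 46] (size 4, min 22) -> median=20
Step 9: insert 4 -> lo=[4, 4, 10, 12, 18] (size 5, max 18) hi=[22, 39, 42, 46] (size 4, min 22) -> median=18
Step 10: insert 6 -> lo=[4, 4, 6, 10, 12] (size 5, max 12) hi=[18, 22, 39, 42, 46] (size 5, min 18) -> median=15

Answer: 10 14 12 15 12 15 18 20 18 15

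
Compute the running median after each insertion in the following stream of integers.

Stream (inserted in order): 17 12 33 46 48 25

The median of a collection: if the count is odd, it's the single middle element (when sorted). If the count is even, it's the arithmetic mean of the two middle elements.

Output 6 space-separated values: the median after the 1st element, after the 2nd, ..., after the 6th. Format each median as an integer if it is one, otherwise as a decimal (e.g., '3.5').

Step 1: insert 17 -> lo=[17] (size 1, max 17) hi=[] (size 0) -> median=17
Step 2: insert 12 -> lo=[12] (size 1, max 12) hi=[17] (size 1, min 17) -> median=14.5
Step 3: insert 33 -> lo=[12, 17] (size 2, max 17) hi=[33] (size 1, min 33) -> median=17
Step 4: insert 46 -> lo=[12, 17] (size 2, max 17) hi=[33, 46] (size 2, min 33) -> median=25
Step 5: insert 48 -> lo=[12, 17, 33] (size 3, max 33) hi=[46, 48] (size 2, min 46) -> median=33
Step 6: insert 25 -> lo=[12, 17, 25] (size 3, max 25) hi=[33, 46, 48] (size 3, min 33) -> median=29

Answer: 17 14.5 17 25 33 29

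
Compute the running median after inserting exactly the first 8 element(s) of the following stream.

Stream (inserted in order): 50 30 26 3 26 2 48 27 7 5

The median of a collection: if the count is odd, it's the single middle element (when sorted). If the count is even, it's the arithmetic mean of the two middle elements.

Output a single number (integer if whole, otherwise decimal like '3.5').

Answer: 26.5

Derivation:
Step 1: insert 50 -> lo=[50] (size 1, max 50) hi=[] (size 0) -> median=50
Step 2: insert 30 -> lo=[30] (size 1, max 30) hi=[50] (size 1, min 50) -> median=40
Step 3: insert 26 -> lo=[26, 30] (size 2, max 30) hi=[50] (size 1, min 50) -> median=30
Step 4: insert 3 -> lo=[3, 26] (size 2, max 26) hi=[30, 50] (size 2, min 30) -> median=28
Step 5: insert 26 -> lo=[3, 26, 26] (size 3, max 26) hi=[30, 50] (size 2, min 30) -> median=26
Step 6: insert 2 -> lo=[2, 3, 26] (size 3, max 26) hi=[26, 30, 50] (size 3, min 26) -> median=26
Step 7: insert 48 -> lo=[2, 3, 26, 26] (size 4, max 26) hi=[30, 48, 50] (size 3, min 30) -> median=26
Step 8: insert 27 -> lo=[2, 3, 26, 26] (size 4, max 26) hi=[27, 30, 48, 50] (size 4, min 27) -> median=26.5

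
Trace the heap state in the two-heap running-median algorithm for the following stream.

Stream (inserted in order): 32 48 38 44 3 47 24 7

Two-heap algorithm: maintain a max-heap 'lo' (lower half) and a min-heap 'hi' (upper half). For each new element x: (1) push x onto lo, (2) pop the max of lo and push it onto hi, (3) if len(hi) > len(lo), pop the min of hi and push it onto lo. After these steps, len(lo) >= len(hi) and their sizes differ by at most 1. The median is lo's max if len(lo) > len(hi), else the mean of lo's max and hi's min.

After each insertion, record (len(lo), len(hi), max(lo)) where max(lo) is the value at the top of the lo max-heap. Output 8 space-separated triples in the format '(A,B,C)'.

Answer: (1,0,32) (1,1,32) (2,1,38) (2,2,38) (3,2,38) (3,3,38) (4,3,38) (4,4,32)

Derivation:
Step 1: insert 32 -> lo=[32] hi=[] -> (len(lo)=1, len(hi)=0, max(lo)=32)
Step 2: insert 48 -> lo=[32] hi=[48] -> (len(lo)=1, len(hi)=1, max(lo)=32)
Step 3: insert 38 -> lo=[32, 38] hi=[48] -> (len(lo)=2, len(hi)=1, max(lo)=38)
Step 4: insert 44 -> lo=[32, 38] hi=[44, 48] -> (len(lo)=2, len(hi)=2, max(lo)=38)
Step 5: insert 3 -> lo=[3, 32, 38] hi=[44, 48] -> (len(lo)=3, len(hi)=2, max(lo)=38)
Step 6: insert 47 -> lo=[3, 32, 38] hi=[44, 47, 48] -> (len(lo)=3, len(hi)=3, max(lo)=38)
Step 7: insert 24 -> lo=[3, 24, 32, 38] hi=[44, 47, 48] -> (len(lo)=4, len(hi)=3, max(lo)=38)
Step 8: insert 7 -> lo=[3, 7, 24, 32] hi=[38, 44, 47, 48] -> (len(lo)=4, len(hi)=4, max(lo)=32)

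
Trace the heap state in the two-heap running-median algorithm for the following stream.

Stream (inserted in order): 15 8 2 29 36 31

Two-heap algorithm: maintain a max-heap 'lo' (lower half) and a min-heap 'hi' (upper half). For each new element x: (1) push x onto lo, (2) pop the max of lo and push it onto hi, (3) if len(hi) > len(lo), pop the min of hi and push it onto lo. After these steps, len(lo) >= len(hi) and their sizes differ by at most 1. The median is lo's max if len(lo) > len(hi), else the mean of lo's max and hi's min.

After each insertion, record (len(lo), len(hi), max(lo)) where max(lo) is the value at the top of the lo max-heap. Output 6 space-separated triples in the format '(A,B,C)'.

Answer: (1,0,15) (1,1,8) (2,1,8) (2,2,8) (3,2,15) (3,3,15)

Derivation:
Step 1: insert 15 -> lo=[15] hi=[] -> (len(lo)=1, len(hi)=0, max(lo)=15)
Step 2: insert 8 -> lo=[8] hi=[15] -> (len(lo)=1, len(hi)=1, max(lo)=8)
Step 3: insert 2 -> lo=[2, 8] hi=[15] -> (len(lo)=2, len(hi)=1, max(lo)=8)
Step 4: insert 29 -> lo=[2, 8] hi=[15, 29] -> (len(lo)=2, len(hi)=2, max(lo)=8)
Step 5: insert 36 -> lo=[2, 8, 15] hi=[29, 36] -> (len(lo)=3, len(hi)=2, max(lo)=15)
Step 6: insert 31 -> lo=[2, 8, 15] hi=[29, 31, 36] -> (len(lo)=3, len(hi)=3, max(lo)=15)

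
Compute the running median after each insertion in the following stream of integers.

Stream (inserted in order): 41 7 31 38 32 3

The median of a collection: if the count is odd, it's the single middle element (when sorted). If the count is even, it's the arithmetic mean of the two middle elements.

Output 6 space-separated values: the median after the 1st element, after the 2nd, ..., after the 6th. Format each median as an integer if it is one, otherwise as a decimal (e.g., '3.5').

Answer: 41 24 31 34.5 32 31.5

Derivation:
Step 1: insert 41 -> lo=[41] (size 1, max 41) hi=[] (size 0) -> median=41
Step 2: insert 7 -> lo=[7] (size 1, max 7) hi=[41] (size 1, min 41) -> median=24
Step 3: insert 31 -> lo=[7, 31] (size 2, max 31) hi=[41] (size 1, min 41) -> median=31
Step 4: insert 38 -> lo=[7, 31] (size 2, max 31) hi=[38, 41] (size 2, min 38) -> median=34.5
Step 5: insert 32 -> lo=[7, 31, 32] (size 3, max 32) hi=[38, 41] (size 2, min 38) -> median=32
Step 6: insert 3 -> lo=[3, 7, 31] (size 3, max 31) hi=[32, 38, 41] (size 3, min 32) -> median=31.5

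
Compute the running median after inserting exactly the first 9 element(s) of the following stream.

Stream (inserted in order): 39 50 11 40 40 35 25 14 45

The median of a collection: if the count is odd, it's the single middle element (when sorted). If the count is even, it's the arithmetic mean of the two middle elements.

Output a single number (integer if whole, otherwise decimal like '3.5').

Step 1: insert 39 -> lo=[39] (size 1, max 39) hi=[] (size 0) -> median=39
Step 2: insert 50 -> lo=[39] (size 1, max 39) hi=[50] (size 1, min 50) -> median=44.5
Step 3: insert 11 -> lo=[11, 39] (size 2, max 39) hi=[50] (size 1, min 50) -> median=39
Step 4: insert 40 -> lo=[11, 39] (size 2, max 39) hi=[40, 50] (size 2, min 40) -> median=39.5
Step 5: insert 40 -> lo=[11, 39, 40] (size 3, max 40) hi=[40, 50] (size 2, min 40) -> median=40
Step 6: insert 35 -> lo=[11, 35, 39] (size 3, max 39) hi=[40, 40, 50] (size 3, min 40) -> median=39.5
Step 7: insert 25 -> lo=[11, 25, 35, 39] (size 4, max 39) hi=[40, 40, 50] (size 3, min 40) -> median=39
Step 8: insert 14 -> lo=[11, 14, 25, 35] (size 4, max 35) hi=[39, 40, 40, 50] (size 4, min 39) -> median=37
Step 9: insert 45 -> lo=[11, 14, 25, 35, 39] (size 5, max 39) hi=[40, 40, 45, 50] (size 4, min 40) -> median=39

Answer: 39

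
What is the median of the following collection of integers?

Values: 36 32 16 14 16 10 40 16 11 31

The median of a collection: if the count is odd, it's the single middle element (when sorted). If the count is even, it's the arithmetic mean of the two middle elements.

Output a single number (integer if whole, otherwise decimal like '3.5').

Answer: 16

Derivation:
Step 1: insert 36 -> lo=[36] (size 1, max 36) hi=[] (size 0) -> median=36
Step 2: insert 32 -> lo=[32] (size 1, max 32) hi=[36] (size 1, min 36) -> median=34
Step 3: insert 16 -> lo=[16, 32] (size 2, max 32) hi=[36] (size 1, min 36) -> median=32
Step 4: insert 14 -> lo=[14, 16] (size 2, max 16) hi=[32, 36] (size 2, min 32) -> median=24
Step 5: insert 16 -> lo=[14, 16, 16] (size 3, max 16) hi=[32, 36] (size 2, min 32) -> median=16
Step 6: insert 10 -> lo=[10, 14, 16] (size 3, max 16) hi=[16, 32, 36] (size 3, min 16) -> median=16
Step 7: insert 40 -> lo=[10, 14, 16, 16] (size 4, max 16) hi=[32, 36, 40] (size 3, min 32) -> median=16
Step 8: insert 16 -> lo=[10, 14, 16, 16] (size 4, max 16) hi=[16, 32, 36, 40] (size 4, min 16) -> median=16
Step 9: insert 11 -> lo=[10, 11, 14, 16, 16] (size 5, max 16) hi=[16, 32, 36, 40] (size 4, min 16) -> median=16
Step 10: insert 31 -> lo=[10, 11, 14, 16, 16] (size 5, max 16) hi=[16, 31, 32, 36, 40] (size 5, min 16) -> median=16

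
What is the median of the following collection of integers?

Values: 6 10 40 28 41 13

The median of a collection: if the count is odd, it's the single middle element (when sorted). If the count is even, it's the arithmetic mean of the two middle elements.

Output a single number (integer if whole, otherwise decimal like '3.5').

Answer: 20.5

Derivation:
Step 1: insert 6 -> lo=[6] (size 1, max 6) hi=[] (size 0) -> median=6
Step 2: insert 10 -> lo=[6] (size 1, max 6) hi=[10] (size 1, min 10) -> median=8
Step 3: insert 40 -> lo=[6, 10] (size 2, max 10) hi=[40] (size 1, min 40) -> median=10
Step 4: insert 28 -> lo=[6, 10] (size 2, max 10) hi=[28, 40] (size 2, min 28) -> median=19
Step 5: insert 41 -> lo=[6, 10, 28] (size 3, max 28) hi=[40, 41] (size 2, min 40) -> median=28
Step 6: insert 13 -> lo=[6, 10, 13] (size 3, max 13) hi=[28, 40, 41] (size 3, min 28) -> median=20.5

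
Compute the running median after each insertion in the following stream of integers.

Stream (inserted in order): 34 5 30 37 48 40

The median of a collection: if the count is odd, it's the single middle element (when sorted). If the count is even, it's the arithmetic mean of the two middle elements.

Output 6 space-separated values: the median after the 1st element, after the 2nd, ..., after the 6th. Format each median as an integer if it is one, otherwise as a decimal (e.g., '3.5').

Step 1: insert 34 -> lo=[34] (size 1, max 34) hi=[] (size 0) -> median=34
Step 2: insert 5 -> lo=[5] (size 1, max 5) hi=[34] (size 1, min 34) -> median=19.5
Step 3: insert 30 -> lo=[5, 30] (size 2, max 30) hi=[34] (size 1, min 34) -> median=30
Step 4: insert 37 -> lo=[5, 30] (size 2, max 30) hi=[34, 37] (size 2, min 34) -> median=32
Step 5: insert 48 -> lo=[5, 30, 34] (size 3, max 34) hi=[37, 48] (size 2, min 37) -> median=34
Step 6: insert 40 -> lo=[5, 30, 34] (size 3, max 34) hi=[37, 40, 48] (size 3, min 37) -> median=35.5

Answer: 34 19.5 30 32 34 35.5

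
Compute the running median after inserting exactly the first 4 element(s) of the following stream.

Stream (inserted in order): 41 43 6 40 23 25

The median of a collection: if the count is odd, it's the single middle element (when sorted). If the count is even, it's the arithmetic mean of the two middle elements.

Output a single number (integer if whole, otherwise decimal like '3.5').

Step 1: insert 41 -> lo=[41] (size 1, max 41) hi=[] (size 0) -> median=41
Step 2: insert 43 -> lo=[41] (size 1, max 41) hi=[43] (size 1, min 43) -> median=42
Step 3: insert 6 -> lo=[6, 41] (size 2, max 41) hi=[43] (size 1, min 43) -> median=41
Step 4: insert 40 -> lo=[6, 40] (size 2, max 40) hi=[41, 43] (size 2, min 41) -> median=40.5

Answer: 40.5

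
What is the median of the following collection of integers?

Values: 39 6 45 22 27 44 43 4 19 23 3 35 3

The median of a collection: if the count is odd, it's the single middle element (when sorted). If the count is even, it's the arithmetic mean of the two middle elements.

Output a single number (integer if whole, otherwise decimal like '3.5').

Answer: 23

Derivation:
Step 1: insert 39 -> lo=[39] (size 1, max 39) hi=[] (size 0) -> median=39
Step 2: insert 6 -> lo=[6] (size 1, max 6) hi=[39] (size 1, min 39) -> median=22.5
Step 3: insert 45 -> lo=[6, 39] (size 2, max 39) hi=[45] (size 1, min 45) -> median=39
Step 4: insert 22 -> lo=[6, 22] (size 2, max 22) hi=[39, 45] (size 2, min 39) -> median=30.5
Step 5: insert 27 -> lo=[6, 22, 27] (size 3, max 27) hi=[39, 45] (size 2, min 39) -> median=27
Step 6: insert 44 -> lo=[6, 22, 27] (size 3, max 27) hi=[39, 44, 45] (size 3, min 39) -> median=33
Step 7: insert 43 -> lo=[6, 22, 27, 39] (size 4, max 39) hi=[43, 44, 45] (size 3, min 43) -> median=39
Step 8: insert 4 -> lo=[4, 6, 22, 27] (size 4, max 27) hi=[39, 43, 44, 45] (size 4, min 39) -> median=33
Step 9: insert 19 -> lo=[4, 6, 19, 22, 27] (size 5, max 27) hi=[39, 43, 44, 45] (size 4, min 39) -> median=27
Step 10: insert 23 -> lo=[4, 6, 19, 22, 23] (size 5, max 23) hi=[27, 39, 43, 44, 45] (size 5, min 27) -> median=25
Step 11: insert 3 -> lo=[3, 4, 6, 19, 22, 23] (size 6, max 23) hi=[27, 39, 43, 44, 45] (size 5, min 27) -> median=23
Step 12: insert 35 -> lo=[3, 4, 6, 19, 22, 23] (size 6, max 23) hi=[27, 35, 39, 43, 44, 45] (size 6, min 27) -> median=25
Step 13: insert 3 -> lo=[3, 3, 4, 6, 19, 22, 23] (size 7, max 23) hi=[27, 35, 39, 43, 44, 45] (size 6, min 27) -> median=23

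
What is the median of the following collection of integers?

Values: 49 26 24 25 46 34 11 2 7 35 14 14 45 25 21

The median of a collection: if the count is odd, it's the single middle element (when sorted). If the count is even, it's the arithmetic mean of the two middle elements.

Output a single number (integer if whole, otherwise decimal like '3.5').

Answer: 25

Derivation:
Step 1: insert 49 -> lo=[49] (size 1, max 49) hi=[] (size 0) -> median=49
Step 2: insert 26 -> lo=[26] (size 1, max 26) hi=[49] (size 1, min 49) -> median=37.5
Step 3: insert 24 -> lo=[24, 26] (size 2, max 26) hi=[49] (size 1, min 49) -> median=26
Step 4: insert 25 -> lo=[24, 25] (size 2, max 25) hi=[26, 49] (size 2, min 26) -> median=25.5
Step 5: insert 46 -> lo=[24, 25, 26] (size 3, max 26) hi=[46, 49] (size 2, min 46) -> median=26
Step 6: insert 34 -> lo=[24, 25, 26] (size 3, max 26) hi=[34, 46, 49] (size 3, min 34) -> median=30
Step 7: insert 11 -> lo=[11, 24, 25, 26] (size 4, max 26) hi=[34, 46, 49] (size 3, min 34) -> median=26
Step 8: insert 2 -> lo=[2, 11, 24, 25] (size 4, max 25) hi=[26, 34, 46, 49] (size 4, min 26) -> median=25.5
Step 9: insert 7 -> lo=[2, 7, 11, 24, 25] (size 5, max 25) hi=[26, 34, 46, 49] (size 4, min 26) -> median=25
Step 10: insert 35 -> lo=[2, 7, 11, 24, 25] (size 5, max 25) hi=[26, 34, 35, 46, 49] (size 5, min 26) -> median=25.5
Step 11: insert 14 -> lo=[2, 7, 11, 14, 24, 25] (size 6, max 25) hi=[26, 34, 35, 46, 49] (size 5, min 26) -> median=25
Step 12: insert 14 -> lo=[2, 7, 11, 14, 14, 24] (size 6, max 24) hi=[25, 26, 34, 35, 46, 49] (size 6, min 25) -> median=24.5
Step 13: insert 45 -> lo=[2, 7, 11, 14, 14, 24, 25] (size 7, max 25) hi=[26, 34, 35, 45, 46, 49] (size 6, min 26) -> median=25
Step 14: insert 25 -> lo=[2, 7, 11, 14, 14, 24, 25] (size 7, max 25) hi=[25, 26, 34, 35, 45, 46, 49] (size 7, min 25) -> median=25
Step 15: insert 21 -> lo=[2, 7, 11, 14, 14, 21, 24, 25] (size 8, max 25) hi=[25, 26, 34, 35, 45, 46, 49] (size 7, min 25) -> median=25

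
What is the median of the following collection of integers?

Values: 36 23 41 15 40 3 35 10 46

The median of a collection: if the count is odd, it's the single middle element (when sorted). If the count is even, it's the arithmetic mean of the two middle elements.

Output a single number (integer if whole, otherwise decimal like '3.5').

Answer: 35

Derivation:
Step 1: insert 36 -> lo=[36] (size 1, max 36) hi=[] (size 0) -> median=36
Step 2: insert 23 -> lo=[23] (size 1, max 23) hi=[36] (size 1, min 36) -> median=29.5
Step 3: insert 41 -> lo=[23, 36] (size 2, max 36) hi=[41] (size 1, min 41) -> median=36
Step 4: insert 15 -> lo=[15, 23] (size 2, max 23) hi=[36, 41] (size 2, min 36) -> median=29.5
Step 5: insert 40 -> lo=[15, 23, 36] (size 3, max 36) hi=[40, 41] (size 2, min 40) -> median=36
Step 6: insert 3 -> lo=[3, 15, 23] (size 3, max 23) hi=[36, 40, 41] (size 3, min 36) -> median=29.5
Step 7: insert 35 -> lo=[3, 15, 23, 35] (size 4, max 35) hi=[36, 40, 41] (size 3, min 36) -> median=35
Step 8: insert 10 -> lo=[3, 10, 15, 23] (size 4, max 23) hi=[35, 36, 40, 41] (size 4, min 35) -> median=29
Step 9: insert 46 -> lo=[3, 10, 15, 23, 35] (size 5, max 35) hi=[36, 40, 41, 46] (size 4, min 36) -> median=35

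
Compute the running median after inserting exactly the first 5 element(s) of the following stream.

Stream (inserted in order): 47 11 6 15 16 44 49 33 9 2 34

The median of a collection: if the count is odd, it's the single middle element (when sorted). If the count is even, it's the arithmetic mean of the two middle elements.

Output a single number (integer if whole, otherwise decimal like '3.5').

Answer: 15

Derivation:
Step 1: insert 47 -> lo=[47] (size 1, max 47) hi=[] (size 0) -> median=47
Step 2: insert 11 -> lo=[11] (size 1, max 11) hi=[47] (size 1, min 47) -> median=29
Step 3: insert 6 -> lo=[6, 11] (size 2, max 11) hi=[47] (size 1, min 47) -> median=11
Step 4: insert 15 -> lo=[6, 11] (size 2, max 11) hi=[15, 47] (size 2, min 15) -> median=13
Step 5: insert 16 -> lo=[6, 11, 15] (size 3, max 15) hi=[16, 47] (size 2, min 16) -> median=15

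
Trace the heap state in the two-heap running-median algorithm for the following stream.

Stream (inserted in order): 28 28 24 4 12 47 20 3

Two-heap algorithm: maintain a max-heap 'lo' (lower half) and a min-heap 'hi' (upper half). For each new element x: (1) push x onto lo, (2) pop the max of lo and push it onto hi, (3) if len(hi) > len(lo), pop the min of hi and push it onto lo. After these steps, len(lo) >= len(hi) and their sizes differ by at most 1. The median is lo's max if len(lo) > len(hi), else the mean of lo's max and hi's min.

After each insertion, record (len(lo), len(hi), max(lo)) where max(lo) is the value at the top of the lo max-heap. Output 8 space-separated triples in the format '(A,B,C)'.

Answer: (1,0,28) (1,1,28) (2,1,28) (2,2,24) (3,2,24) (3,3,24) (4,3,24) (4,4,20)

Derivation:
Step 1: insert 28 -> lo=[28] hi=[] -> (len(lo)=1, len(hi)=0, max(lo)=28)
Step 2: insert 28 -> lo=[28] hi=[28] -> (len(lo)=1, len(hi)=1, max(lo)=28)
Step 3: insert 24 -> lo=[24, 28] hi=[28] -> (len(lo)=2, len(hi)=1, max(lo)=28)
Step 4: insert 4 -> lo=[4, 24] hi=[28, 28] -> (len(lo)=2, len(hi)=2, max(lo)=24)
Step 5: insert 12 -> lo=[4, 12, 24] hi=[28, 28] -> (len(lo)=3, len(hi)=2, max(lo)=24)
Step 6: insert 47 -> lo=[4, 12, 24] hi=[28, 28, 47] -> (len(lo)=3, len(hi)=3, max(lo)=24)
Step 7: insert 20 -> lo=[4, 12, 20, 24] hi=[28, 28, 47] -> (len(lo)=4, len(hi)=3, max(lo)=24)
Step 8: insert 3 -> lo=[3, 4, 12, 20] hi=[24, 28, 28, 47] -> (len(lo)=4, len(hi)=4, max(lo)=20)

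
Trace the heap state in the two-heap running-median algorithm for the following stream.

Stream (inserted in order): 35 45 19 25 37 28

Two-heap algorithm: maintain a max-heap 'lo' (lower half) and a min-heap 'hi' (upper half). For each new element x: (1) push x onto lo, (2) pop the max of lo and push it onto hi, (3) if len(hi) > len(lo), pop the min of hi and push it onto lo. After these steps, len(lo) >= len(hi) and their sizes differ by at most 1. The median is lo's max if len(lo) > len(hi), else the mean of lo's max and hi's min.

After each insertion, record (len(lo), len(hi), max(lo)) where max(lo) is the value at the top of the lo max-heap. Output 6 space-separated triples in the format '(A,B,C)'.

Step 1: insert 35 -> lo=[35] hi=[] -> (len(lo)=1, len(hi)=0, max(lo)=35)
Step 2: insert 45 -> lo=[35] hi=[45] -> (len(lo)=1, len(hi)=1, max(lo)=35)
Step 3: insert 19 -> lo=[19, 35] hi=[45] -> (len(lo)=2, len(hi)=1, max(lo)=35)
Step 4: insert 25 -> lo=[19, 25] hi=[35, 45] -> (len(lo)=2, len(hi)=2, max(lo)=25)
Step 5: insert 37 -> lo=[19, 25, 35] hi=[37, 45] -> (len(lo)=3, len(hi)=2, max(lo)=35)
Step 6: insert 28 -> lo=[19, 25, 28] hi=[35, 37, 45] -> (len(lo)=3, len(hi)=3, max(lo)=28)

Answer: (1,0,35) (1,1,35) (2,1,35) (2,2,25) (3,2,35) (3,3,28)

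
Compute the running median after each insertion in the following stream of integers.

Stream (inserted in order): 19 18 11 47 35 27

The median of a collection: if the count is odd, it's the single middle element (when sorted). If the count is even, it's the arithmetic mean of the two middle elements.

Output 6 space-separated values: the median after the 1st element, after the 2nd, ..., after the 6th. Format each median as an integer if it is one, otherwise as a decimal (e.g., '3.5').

Step 1: insert 19 -> lo=[19] (size 1, max 19) hi=[] (size 0) -> median=19
Step 2: insert 18 -> lo=[18] (size 1, max 18) hi=[19] (size 1, min 19) -> median=18.5
Step 3: insert 11 -> lo=[11, 18] (size 2, max 18) hi=[19] (size 1, min 19) -> median=18
Step 4: insert 47 -> lo=[11, 18] (size 2, max 18) hi=[19, 47] (size 2, min 19) -> median=18.5
Step 5: insert 35 -> lo=[11, 18, 19] (size 3, max 19) hi=[35, 47] (size 2, min 35) -> median=19
Step 6: insert 27 -> lo=[11, 18, 19] (size 3, max 19) hi=[27, 35, 47] (size 3, min 27) -> median=23

Answer: 19 18.5 18 18.5 19 23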